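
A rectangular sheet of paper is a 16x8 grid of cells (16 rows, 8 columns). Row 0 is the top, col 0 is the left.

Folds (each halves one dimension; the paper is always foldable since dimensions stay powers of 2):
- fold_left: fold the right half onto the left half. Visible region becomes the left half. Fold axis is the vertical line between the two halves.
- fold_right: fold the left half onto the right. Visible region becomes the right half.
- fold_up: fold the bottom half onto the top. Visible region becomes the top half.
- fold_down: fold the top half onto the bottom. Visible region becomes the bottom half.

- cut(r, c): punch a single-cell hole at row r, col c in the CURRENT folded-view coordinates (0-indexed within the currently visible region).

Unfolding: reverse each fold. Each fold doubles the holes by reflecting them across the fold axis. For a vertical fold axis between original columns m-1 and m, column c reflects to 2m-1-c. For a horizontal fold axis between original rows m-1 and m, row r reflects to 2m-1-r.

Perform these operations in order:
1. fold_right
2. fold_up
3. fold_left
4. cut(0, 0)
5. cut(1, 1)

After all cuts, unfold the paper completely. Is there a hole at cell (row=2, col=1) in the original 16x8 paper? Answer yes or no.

Op 1 fold_right: fold axis v@4; visible region now rows[0,16) x cols[4,8) = 16x4
Op 2 fold_up: fold axis h@8; visible region now rows[0,8) x cols[4,8) = 8x4
Op 3 fold_left: fold axis v@6; visible region now rows[0,8) x cols[4,6) = 8x2
Op 4 cut(0, 0): punch at orig (0,4); cuts so far [(0, 4)]; region rows[0,8) x cols[4,6) = 8x2
Op 5 cut(1, 1): punch at orig (1,5); cuts so far [(0, 4), (1, 5)]; region rows[0,8) x cols[4,6) = 8x2
Unfold 1 (reflect across v@6): 4 holes -> [(0, 4), (0, 7), (1, 5), (1, 6)]
Unfold 2 (reflect across h@8): 8 holes -> [(0, 4), (0, 7), (1, 5), (1, 6), (14, 5), (14, 6), (15, 4), (15, 7)]
Unfold 3 (reflect across v@4): 16 holes -> [(0, 0), (0, 3), (0, 4), (0, 7), (1, 1), (1, 2), (1, 5), (1, 6), (14, 1), (14, 2), (14, 5), (14, 6), (15, 0), (15, 3), (15, 4), (15, 7)]
Holes: [(0, 0), (0, 3), (0, 4), (0, 7), (1, 1), (1, 2), (1, 5), (1, 6), (14, 1), (14, 2), (14, 5), (14, 6), (15, 0), (15, 3), (15, 4), (15, 7)]

Answer: no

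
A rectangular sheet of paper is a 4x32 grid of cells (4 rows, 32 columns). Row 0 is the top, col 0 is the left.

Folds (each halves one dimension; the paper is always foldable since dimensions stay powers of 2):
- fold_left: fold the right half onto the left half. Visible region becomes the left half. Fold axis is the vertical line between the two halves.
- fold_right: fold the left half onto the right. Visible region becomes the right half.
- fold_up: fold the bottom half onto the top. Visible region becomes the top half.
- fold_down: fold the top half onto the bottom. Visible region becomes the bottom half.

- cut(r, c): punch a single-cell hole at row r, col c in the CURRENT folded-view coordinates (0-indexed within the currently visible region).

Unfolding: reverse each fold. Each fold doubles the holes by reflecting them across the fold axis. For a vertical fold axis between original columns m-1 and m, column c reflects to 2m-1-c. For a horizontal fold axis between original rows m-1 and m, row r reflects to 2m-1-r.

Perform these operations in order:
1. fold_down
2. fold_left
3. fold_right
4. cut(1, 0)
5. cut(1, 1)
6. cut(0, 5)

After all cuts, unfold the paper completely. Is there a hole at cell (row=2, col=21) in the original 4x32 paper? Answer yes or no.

Answer: no

Derivation:
Op 1 fold_down: fold axis h@2; visible region now rows[2,4) x cols[0,32) = 2x32
Op 2 fold_left: fold axis v@16; visible region now rows[2,4) x cols[0,16) = 2x16
Op 3 fold_right: fold axis v@8; visible region now rows[2,4) x cols[8,16) = 2x8
Op 4 cut(1, 0): punch at orig (3,8); cuts so far [(3, 8)]; region rows[2,4) x cols[8,16) = 2x8
Op 5 cut(1, 1): punch at orig (3,9); cuts so far [(3, 8), (3, 9)]; region rows[2,4) x cols[8,16) = 2x8
Op 6 cut(0, 5): punch at orig (2,13); cuts so far [(2, 13), (3, 8), (3, 9)]; region rows[2,4) x cols[8,16) = 2x8
Unfold 1 (reflect across v@8): 6 holes -> [(2, 2), (2, 13), (3, 6), (3, 7), (3, 8), (3, 9)]
Unfold 2 (reflect across v@16): 12 holes -> [(2, 2), (2, 13), (2, 18), (2, 29), (3, 6), (3, 7), (3, 8), (3, 9), (3, 22), (3, 23), (3, 24), (3, 25)]
Unfold 3 (reflect across h@2): 24 holes -> [(0, 6), (0, 7), (0, 8), (0, 9), (0, 22), (0, 23), (0, 24), (0, 25), (1, 2), (1, 13), (1, 18), (1, 29), (2, 2), (2, 13), (2, 18), (2, 29), (3, 6), (3, 7), (3, 8), (3, 9), (3, 22), (3, 23), (3, 24), (3, 25)]
Holes: [(0, 6), (0, 7), (0, 8), (0, 9), (0, 22), (0, 23), (0, 24), (0, 25), (1, 2), (1, 13), (1, 18), (1, 29), (2, 2), (2, 13), (2, 18), (2, 29), (3, 6), (3, 7), (3, 8), (3, 9), (3, 22), (3, 23), (3, 24), (3, 25)]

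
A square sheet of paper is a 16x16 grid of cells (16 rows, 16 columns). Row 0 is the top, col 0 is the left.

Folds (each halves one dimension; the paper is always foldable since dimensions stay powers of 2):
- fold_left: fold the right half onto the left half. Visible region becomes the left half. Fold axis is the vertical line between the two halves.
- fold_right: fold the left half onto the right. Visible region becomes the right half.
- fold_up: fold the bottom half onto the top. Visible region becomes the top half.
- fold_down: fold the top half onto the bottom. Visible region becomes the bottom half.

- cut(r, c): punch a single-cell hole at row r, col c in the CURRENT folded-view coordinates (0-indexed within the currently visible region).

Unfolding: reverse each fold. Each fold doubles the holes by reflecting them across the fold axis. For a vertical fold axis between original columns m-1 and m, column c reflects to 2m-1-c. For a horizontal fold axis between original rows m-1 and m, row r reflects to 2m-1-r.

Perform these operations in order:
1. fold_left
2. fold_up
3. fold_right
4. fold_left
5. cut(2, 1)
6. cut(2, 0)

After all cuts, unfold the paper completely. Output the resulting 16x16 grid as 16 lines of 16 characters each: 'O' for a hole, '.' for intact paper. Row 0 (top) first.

Op 1 fold_left: fold axis v@8; visible region now rows[0,16) x cols[0,8) = 16x8
Op 2 fold_up: fold axis h@8; visible region now rows[0,8) x cols[0,8) = 8x8
Op 3 fold_right: fold axis v@4; visible region now rows[0,8) x cols[4,8) = 8x4
Op 4 fold_left: fold axis v@6; visible region now rows[0,8) x cols[4,6) = 8x2
Op 5 cut(2, 1): punch at orig (2,5); cuts so far [(2, 5)]; region rows[0,8) x cols[4,6) = 8x2
Op 6 cut(2, 0): punch at orig (2,4); cuts so far [(2, 4), (2, 5)]; region rows[0,8) x cols[4,6) = 8x2
Unfold 1 (reflect across v@6): 4 holes -> [(2, 4), (2, 5), (2, 6), (2, 7)]
Unfold 2 (reflect across v@4): 8 holes -> [(2, 0), (2, 1), (2, 2), (2, 3), (2, 4), (2, 5), (2, 6), (2, 7)]
Unfold 3 (reflect across h@8): 16 holes -> [(2, 0), (2, 1), (2, 2), (2, 3), (2, 4), (2, 5), (2, 6), (2, 7), (13, 0), (13, 1), (13, 2), (13, 3), (13, 4), (13, 5), (13, 6), (13, 7)]
Unfold 4 (reflect across v@8): 32 holes -> [(2, 0), (2, 1), (2, 2), (2, 3), (2, 4), (2, 5), (2, 6), (2, 7), (2, 8), (2, 9), (2, 10), (2, 11), (2, 12), (2, 13), (2, 14), (2, 15), (13, 0), (13, 1), (13, 2), (13, 3), (13, 4), (13, 5), (13, 6), (13, 7), (13, 8), (13, 9), (13, 10), (13, 11), (13, 12), (13, 13), (13, 14), (13, 15)]

Answer: ................
................
OOOOOOOOOOOOOOOO
................
................
................
................
................
................
................
................
................
................
OOOOOOOOOOOOOOOO
................
................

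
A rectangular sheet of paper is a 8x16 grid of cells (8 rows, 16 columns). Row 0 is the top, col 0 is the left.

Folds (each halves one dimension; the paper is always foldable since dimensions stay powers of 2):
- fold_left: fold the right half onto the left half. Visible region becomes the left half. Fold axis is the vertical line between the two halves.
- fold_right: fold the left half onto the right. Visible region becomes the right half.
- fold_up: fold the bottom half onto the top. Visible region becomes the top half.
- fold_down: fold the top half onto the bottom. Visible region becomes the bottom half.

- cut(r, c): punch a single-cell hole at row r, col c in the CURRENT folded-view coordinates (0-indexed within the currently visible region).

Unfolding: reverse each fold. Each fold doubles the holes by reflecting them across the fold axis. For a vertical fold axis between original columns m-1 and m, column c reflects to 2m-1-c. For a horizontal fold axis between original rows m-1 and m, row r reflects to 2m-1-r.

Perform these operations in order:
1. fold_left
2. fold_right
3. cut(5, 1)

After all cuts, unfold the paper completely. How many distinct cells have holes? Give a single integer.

Answer: 4

Derivation:
Op 1 fold_left: fold axis v@8; visible region now rows[0,8) x cols[0,8) = 8x8
Op 2 fold_right: fold axis v@4; visible region now rows[0,8) x cols[4,8) = 8x4
Op 3 cut(5, 1): punch at orig (5,5); cuts so far [(5, 5)]; region rows[0,8) x cols[4,8) = 8x4
Unfold 1 (reflect across v@4): 2 holes -> [(5, 2), (5, 5)]
Unfold 2 (reflect across v@8): 4 holes -> [(5, 2), (5, 5), (5, 10), (5, 13)]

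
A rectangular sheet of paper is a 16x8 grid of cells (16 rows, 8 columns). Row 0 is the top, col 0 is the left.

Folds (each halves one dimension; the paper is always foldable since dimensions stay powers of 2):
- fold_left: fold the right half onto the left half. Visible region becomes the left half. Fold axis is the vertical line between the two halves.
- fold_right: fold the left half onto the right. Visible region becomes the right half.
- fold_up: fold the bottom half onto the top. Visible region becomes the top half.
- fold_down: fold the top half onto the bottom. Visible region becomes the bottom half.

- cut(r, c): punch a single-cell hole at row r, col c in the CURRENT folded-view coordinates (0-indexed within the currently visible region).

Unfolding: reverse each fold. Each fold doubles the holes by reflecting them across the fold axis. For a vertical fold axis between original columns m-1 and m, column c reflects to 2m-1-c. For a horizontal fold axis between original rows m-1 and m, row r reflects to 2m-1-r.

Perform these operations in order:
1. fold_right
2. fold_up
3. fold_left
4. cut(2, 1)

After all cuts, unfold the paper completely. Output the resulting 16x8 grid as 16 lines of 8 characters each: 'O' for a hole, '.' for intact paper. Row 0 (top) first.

Answer: ........
........
.OO..OO.
........
........
........
........
........
........
........
........
........
........
.OO..OO.
........
........

Derivation:
Op 1 fold_right: fold axis v@4; visible region now rows[0,16) x cols[4,8) = 16x4
Op 2 fold_up: fold axis h@8; visible region now rows[0,8) x cols[4,8) = 8x4
Op 3 fold_left: fold axis v@6; visible region now rows[0,8) x cols[4,6) = 8x2
Op 4 cut(2, 1): punch at orig (2,5); cuts so far [(2, 5)]; region rows[0,8) x cols[4,6) = 8x2
Unfold 1 (reflect across v@6): 2 holes -> [(2, 5), (2, 6)]
Unfold 2 (reflect across h@8): 4 holes -> [(2, 5), (2, 6), (13, 5), (13, 6)]
Unfold 3 (reflect across v@4): 8 holes -> [(2, 1), (2, 2), (2, 5), (2, 6), (13, 1), (13, 2), (13, 5), (13, 6)]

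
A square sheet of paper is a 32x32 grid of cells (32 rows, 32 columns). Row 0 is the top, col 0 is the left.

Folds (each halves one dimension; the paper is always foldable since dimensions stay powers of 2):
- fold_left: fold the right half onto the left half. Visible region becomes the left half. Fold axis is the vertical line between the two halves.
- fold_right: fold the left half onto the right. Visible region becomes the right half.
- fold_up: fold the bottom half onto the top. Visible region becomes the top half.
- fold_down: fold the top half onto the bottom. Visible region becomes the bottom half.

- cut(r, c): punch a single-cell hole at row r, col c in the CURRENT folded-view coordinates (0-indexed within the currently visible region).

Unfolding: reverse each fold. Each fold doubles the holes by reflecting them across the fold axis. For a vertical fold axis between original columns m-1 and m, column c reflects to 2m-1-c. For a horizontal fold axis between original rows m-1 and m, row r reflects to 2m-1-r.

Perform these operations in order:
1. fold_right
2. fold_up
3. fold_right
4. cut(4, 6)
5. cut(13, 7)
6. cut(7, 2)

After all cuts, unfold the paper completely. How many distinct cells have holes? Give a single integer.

Op 1 fold_right: fold axis v@16; visible region now rows[0,32) x cols[16,32) = 32x16
Op 2 fold_up: fold axis h@16; visible region now rows[0,16) x cols[16,32) = 16x16
Op 3 fold_right: fold axis v@24; visible region now rows[0,16) x cols[24,32) = 16x8
Op 4 cut(4, 6): punch at orig (4,30); cuts so far [(4, 30)]; region rows[0,16) x cols[24,32) = 16x8
Op 5 cut(13, 7): punch at orig (13,31); cuts so far [(4, 30), (13, 31)]; region rows[0,16) x cols[24,32) = 16x8
Op 6 cut(7, 2): punch at orig (7,26); cuts so far [(4, 30), (7, 26), (13, 31)]; region rows[0,16) x cols[24,32) = 16x8
Unfold 1 (reflect across v@24): 6 holes -> [(4, 17), (4, 30), (7, 21), (7, 26), (13, 16), (13, 31)]
Unfold 2 (reflect across h@16): 12 holes -> [(4, 17), (4, 30), (7, 21), (7, 26), (13, 16), (13, 31), (18, 16), (18, 31), (24, 21), (24, 26), (27, 17), (27, 30)]
Unfold 3 (reflect across v@16): 24 holes -> [(4, 1), (4, 14), (4, 17), (4, 30), (7, 5), (7, 10), (7, 21), (7, 26), (13, 0), (13, 15), (13, 16), (13, 31), (18, 0), (18, 15), (18, 16), (18, 31), (24, 5), (24, 10), (24, 21), (24, 26), (27, 1), (27, 14), (27, 17), (27, 30)]

Answer: 24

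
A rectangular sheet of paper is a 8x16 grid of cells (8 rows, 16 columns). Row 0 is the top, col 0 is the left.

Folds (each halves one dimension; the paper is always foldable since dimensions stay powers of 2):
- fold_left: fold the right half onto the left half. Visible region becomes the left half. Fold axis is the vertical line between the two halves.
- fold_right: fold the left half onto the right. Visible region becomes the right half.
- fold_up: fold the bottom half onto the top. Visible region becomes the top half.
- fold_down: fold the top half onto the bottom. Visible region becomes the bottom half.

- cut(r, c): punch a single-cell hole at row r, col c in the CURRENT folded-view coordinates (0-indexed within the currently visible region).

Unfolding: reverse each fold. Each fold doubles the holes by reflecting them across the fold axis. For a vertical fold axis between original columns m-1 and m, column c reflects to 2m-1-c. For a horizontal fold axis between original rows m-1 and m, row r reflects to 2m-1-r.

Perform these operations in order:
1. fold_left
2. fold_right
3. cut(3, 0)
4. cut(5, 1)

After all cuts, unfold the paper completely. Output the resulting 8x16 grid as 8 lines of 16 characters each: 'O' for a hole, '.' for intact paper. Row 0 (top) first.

Answer: ................
................
................
...OO......OO...
................
..O..O....O..O..
................
................

Derivation:
Op 1 fold_left: fold axis v@8; visible region now rows[0,8) x cols[0,8) = 8x8
Op 2 fold_right: fold axis v@4; visible region now rows[0,8) x cols[4,8) = 8x4
Op 3 cut(3, 0): punch at orig (3,4); cuts so far [(3, 4)]; region rows[0,8) x cols[4,8) = 8x4
Op 4 cut(5, 1): punch at orig (5,5); cuts so far [(3, 4), (5, 5)]; region rows[0,8) x cols[4,8) = 8x4
Unfold 1 (reflect across v@4): 4 holes -> [(3, 3), (3, 4), (5, 2), (5, 5)]
Unfold 2 (reflect across v@8): 8 holes -> [(3, 3), (3, 4), (3, 11), (3, 12), (5, 2), (5, 5), (5, 10), (5, 13)]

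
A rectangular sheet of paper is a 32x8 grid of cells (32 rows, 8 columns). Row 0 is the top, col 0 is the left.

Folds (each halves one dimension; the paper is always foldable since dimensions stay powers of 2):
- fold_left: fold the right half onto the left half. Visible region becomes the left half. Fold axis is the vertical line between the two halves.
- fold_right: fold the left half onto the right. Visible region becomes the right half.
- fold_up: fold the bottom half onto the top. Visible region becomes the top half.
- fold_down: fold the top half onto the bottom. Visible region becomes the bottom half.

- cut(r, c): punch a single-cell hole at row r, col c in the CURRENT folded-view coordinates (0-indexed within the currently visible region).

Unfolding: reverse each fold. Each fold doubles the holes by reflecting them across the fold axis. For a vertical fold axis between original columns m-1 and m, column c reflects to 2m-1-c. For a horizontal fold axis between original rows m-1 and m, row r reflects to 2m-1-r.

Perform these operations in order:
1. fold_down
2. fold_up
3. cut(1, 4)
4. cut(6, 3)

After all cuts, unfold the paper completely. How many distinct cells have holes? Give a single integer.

Op 1 fold_down: fold axis h@16; visible region now rows[16,32) x cols[0,8) = 16x8
Op 2 fold_up: fold axis h@24; visible region now rows[16,24) x cols[0,8) = 8x8
Op 3 cut(1, 4): punch at orig (17,4); cuts so far [(17, 4)]; region rows[16,24) x cols[0,8) = 8x8
Op 4 cut(6, 3): punch at orig (22,3); cuts so far [(17, 4), (22, 3)]; region rows[16,24) x cols[0,8) = 8x8
Unfold 1 (reflect across h@24): 4 holes -> [(17, 4), (22, 3), (25, 3), (30, 4)]
Unfold 2 (reflect across h@16): 8 holes -> [(1, 4), (6, 3), (9, 3), (14, 4), (17, 4), (22, 3), (25, 3), (30, 4)]

Answer: 8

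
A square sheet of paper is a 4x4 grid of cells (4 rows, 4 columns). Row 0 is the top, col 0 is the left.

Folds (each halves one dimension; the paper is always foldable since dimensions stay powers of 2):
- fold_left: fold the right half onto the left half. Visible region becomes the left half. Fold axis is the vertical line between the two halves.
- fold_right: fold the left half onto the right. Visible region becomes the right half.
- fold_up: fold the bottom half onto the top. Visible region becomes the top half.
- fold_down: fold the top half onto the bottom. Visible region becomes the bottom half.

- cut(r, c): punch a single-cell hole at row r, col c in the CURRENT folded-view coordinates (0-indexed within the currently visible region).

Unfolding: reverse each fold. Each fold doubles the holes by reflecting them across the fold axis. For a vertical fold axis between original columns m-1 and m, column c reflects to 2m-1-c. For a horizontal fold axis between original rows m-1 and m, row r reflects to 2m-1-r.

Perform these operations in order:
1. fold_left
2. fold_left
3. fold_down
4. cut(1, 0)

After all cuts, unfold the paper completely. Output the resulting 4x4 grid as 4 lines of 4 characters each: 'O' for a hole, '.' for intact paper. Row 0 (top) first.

Answer: OOOO
....
....
OOOO

Derivation:
Op 1 fold_left: fold axis v@2; visible region now rows[0,4) x cols[0,2) = 4x2
Op 2 fold_left: fold axis v@1; visible region now rows[0,4) x cols[0,1) = 4x1
Op 3 fold_down: fold axis h@2; visible region now rows[2,4) x cols[0,1) = 2x1
Op 4 cut(1, 0): punch at orig (3,0); cuts so far [(3, 0)]; region rows[2,4) x cols[0,1) = 2x1
Unfold 1 (reflect across h@2): 2 holes -> [(0, 0), (3, 0)]
Unfold 2 (reflect across v@1): 4 holes -> [(0, 0), (0, 1), (3, 0), (3, 1)]
Unfold 3 (reflect across v@2): 8 holes -> [(0, 0), (0, 1), (0, 2), (0, 3), (3, 0), (3, 1), (3, 2), (3, 3)]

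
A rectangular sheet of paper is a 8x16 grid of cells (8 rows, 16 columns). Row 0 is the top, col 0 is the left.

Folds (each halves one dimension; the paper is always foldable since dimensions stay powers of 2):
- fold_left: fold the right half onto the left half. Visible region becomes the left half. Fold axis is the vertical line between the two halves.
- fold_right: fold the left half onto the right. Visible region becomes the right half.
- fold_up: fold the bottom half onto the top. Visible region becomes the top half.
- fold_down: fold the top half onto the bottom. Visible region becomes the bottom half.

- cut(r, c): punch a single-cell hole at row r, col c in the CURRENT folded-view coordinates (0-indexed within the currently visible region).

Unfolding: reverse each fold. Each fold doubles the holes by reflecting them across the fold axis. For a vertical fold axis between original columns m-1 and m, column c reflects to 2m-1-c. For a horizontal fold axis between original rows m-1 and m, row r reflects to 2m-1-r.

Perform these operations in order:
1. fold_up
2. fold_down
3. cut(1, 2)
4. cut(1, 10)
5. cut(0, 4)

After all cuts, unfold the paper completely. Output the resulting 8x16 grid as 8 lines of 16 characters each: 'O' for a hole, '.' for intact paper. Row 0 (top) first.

Answer: ..O.......O.....
....O...........
....O...........
..O.......O.....
..O.......O.....
....O...........
....O...........
..O.......O.....

Derivation:
Op 1 fold_up: fold axis h@4; visible region now rows[0,4) x cols[0,16) = 4x16
Op 2 fold_down: fold axis h@2; visible region now rows[2,4) x cols[0,16) = 2x16
Op 3 cut(1, 2): punch at orig (3,2); cuts so far [(3, 2)]; region rows[2,4) x cols[0,16) = 2x16
Op 4 cut(1, 10): punch at orig (3,10); cuts so far [(3, 2), (3, 10)]; region rows[2,4) x cols[0,16) = 2x16
Op 5 cut(0, 4): punch at orig (2,4); cuts so far [(2, 4), (3, 2), (3, 10)]; region rows[2,4) x cols[0,16) = 2x16
Unfold 1 (reflect across h@2): 6 holes -> [(0, 2), (0, 10), (1, 4), (2, 4), (3, 2), (3, 10)]
Unfold 2 (reflect across h@4): 12 holes -> [(0, 2), (0, 10), (1, 4), (2, 4), (3, 2), (3, 10), (4, 2), (4, 10), (5, 4), (6, 4), (7, 2), (7, 10)]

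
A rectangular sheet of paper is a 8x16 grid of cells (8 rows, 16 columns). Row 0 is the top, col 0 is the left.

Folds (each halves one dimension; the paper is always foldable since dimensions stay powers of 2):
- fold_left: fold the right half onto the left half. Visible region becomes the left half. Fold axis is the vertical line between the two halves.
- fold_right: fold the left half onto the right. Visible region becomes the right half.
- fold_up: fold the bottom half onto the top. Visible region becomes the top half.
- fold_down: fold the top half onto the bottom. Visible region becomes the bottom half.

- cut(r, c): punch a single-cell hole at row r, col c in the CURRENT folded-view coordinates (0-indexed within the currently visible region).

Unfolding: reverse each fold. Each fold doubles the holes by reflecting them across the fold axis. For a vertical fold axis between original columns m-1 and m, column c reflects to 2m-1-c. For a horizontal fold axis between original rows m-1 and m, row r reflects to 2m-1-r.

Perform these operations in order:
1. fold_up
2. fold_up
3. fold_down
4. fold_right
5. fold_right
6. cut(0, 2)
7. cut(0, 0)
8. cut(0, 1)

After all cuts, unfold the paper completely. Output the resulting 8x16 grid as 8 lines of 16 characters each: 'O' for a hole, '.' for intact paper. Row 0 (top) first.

Op 1 fold_up: fold axis h@4; visible region now rows[0,4) x cols[0,16) = 4x16
Op 2 fold_up: fold axis h@2; visible region now rows[0,2) x cols[0,16) = 2x16
Op 3 fold_down: fold axis h@1; visible region now rows[1,2) x cols[0,16) = 1x16
Op 4 fold_right: fold axis v@8; visible region now rows[1,2) x cols[8,16) = 1x8
Op 5 fold_right: fold axis v@12; visible region now rows[1,2) x cols[12,16) = 1x4
Op 6 cut(0, 2): punch at orig (1,14); cuts so far [(1, 14)]; region rows[1,2) x cols[12,16) = 1x4
Op 7 cut(0, 0): punch at orig (1,12); cuts so far [(1, 12), (1, 14)]; region rows[1,2) x cols[12,16) = 1x4
Op 8 cut(0, 1): punch at orig (1,13); cuts so far [(1, 12), (1, 13), (1, 14)]; region rows[1,2) x cols[12,16) = 1x4
Unfold 1 (reflect across v@12): 6 holes -> [(1, 9), (1, 10), (1, 11), (1, 12), (1, 13), (1, 14)]
Unfold 2 (reflect across v@8): 12 holes -> [(1, 1), (1, 2), (1, 3), (1, 4), (1, 5), (1, 6), (1, 9), (1, 10), (1, 11), (1, 12), (1, 13), (1, 14)]
Unfold 3 (reflect across h@1): 24 holes -> [(0, 1), (0, 2), (0, 3), (0, 4), (0, 5), (0, 6), (0, 9), (0, 10), (0, 11), (0, 12), (0, 13), (0, 14), (1, 1), (1, 2), (1, 3), (1, 4), (1, 5), (1, 6), (1, 9), (1, 10), (1, 11), (1, 12), (1, 13), (1, 14)]
Unfold 4 (reflect across h@2): 48 holes -> [(0, 1), (0, 2), (0, 3), (0, 4), (0, 5), (0, 6), (0, 9), (0, 10), (0, 11), (0, 12), (0, 13), (0, 14), (1, 1), (1, 2), (1, 3), (1, 4), (1, 5), (1, 6), (1, 9), (1, 10), (1, 11), (1, 12), (1, 13), (1, 14), (2, 1), (2, 2), (2, 3), (2, 4), (2, 5), (2, 6), (2, 9), (2, 10), (2, 11), (2, 12), (2, 13), (2, 14), (3, 1), (3, 2), (3, 3), (3, 4), (3, 5), (3, 6), (3, 9), (3, 10), (3, 11), (3, 12), (3, 13), (3, 14)]
Unfold 5 (reflect across h@4): 96 holes -> [(0, 1), (0, 2), (0, 3), (0, 4), (0, 5), (0, 6), (0, 9), (0, 10), (0, 11), (0, 12), (0, 13), (0, 14), (1, 1), (1, 2), (1, 3), (1, 4), (1, 5), (1, 6), (1, 9), (1, 10), (1, 11), (1, 12), (1, 13), (1, 14), (2, 1), (2, 2), (2, 3), (2, 4), (2, 5), (2, 6), (2, 9), (2, 10), (2, 11), (2, 12), (2, 13), (2, 14), (3, 1), (3, 2), (3, 3), (3, 4), (3, 5), (3, 6), (3, 9), (3, 10), (3, 11), (3, 12), (3, 13), (3, 14), (4, 1), (4, 2), (4, 3), (4, 4), (4, 5), (4, 6), (4, 9), (4, 10), (4, 11), (4, 12), (4, 13), (4, 14), (5, 1), (5, 2), (5, 3), (5, 4), (5, 5), (5, 6), (5, 9), (5, 10), (5, 11), (5, 12), (5, 13), (5, 14), (6, 1), (6, 2), (6, 3), (6, 4), (6, 5), (6, 6), (6, 9), (6, 10), (6, 11), (6, 12), (6, 13), (6, 14), (7, 1), (7, 2), (7, 3), (7, 4), (7, 5), (7, 6), (7, 9), (7, 10), (7, 11), (7, 12), (7, 13), (7, 14)]

Answer: .OOOOOO..OOOOOO.
.OOOOOO..OOOOOO.
.OOOOOO..OOOOOO.
.OOOOOO..OOOOOO.
.OOOOOO..OOOOOO.
.OOOOOO..OOOOOO.
.OOOOOO..OOOOOO.
.OOOOOO..OOOOOO.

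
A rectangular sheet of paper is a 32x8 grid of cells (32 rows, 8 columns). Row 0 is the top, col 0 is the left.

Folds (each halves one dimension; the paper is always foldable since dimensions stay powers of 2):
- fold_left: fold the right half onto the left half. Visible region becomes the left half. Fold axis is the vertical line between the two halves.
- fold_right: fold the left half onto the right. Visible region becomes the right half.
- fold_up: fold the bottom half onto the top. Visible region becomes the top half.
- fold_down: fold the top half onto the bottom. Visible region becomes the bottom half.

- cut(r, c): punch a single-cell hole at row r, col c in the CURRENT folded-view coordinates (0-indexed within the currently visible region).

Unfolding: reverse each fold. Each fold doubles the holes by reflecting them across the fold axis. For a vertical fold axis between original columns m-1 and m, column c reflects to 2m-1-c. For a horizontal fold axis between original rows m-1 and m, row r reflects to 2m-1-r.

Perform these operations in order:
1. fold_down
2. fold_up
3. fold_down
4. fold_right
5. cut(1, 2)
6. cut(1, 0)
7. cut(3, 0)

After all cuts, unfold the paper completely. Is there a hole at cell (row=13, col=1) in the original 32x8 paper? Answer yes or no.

Op 1 fold_down: fold axis h@16; visible region now rows[16,32) x cols[0,8) = 16x8
Op 2 fold_up: fold axis h@24; visible region now rows[16,24) x cols[0,8) = 8x8
Op 3 fold_down: fold axis h@20; visible region now rows[20,24) x cols[0,8) = 4x8
Op 4 fold_right: fold axis v@4; visible region now rows[20,24) x cols[4,8) = 4x4
Op 5 cut(1, 2): punch at orig (21,6); cuts so far [(21, 6)]; region rows[20,24) x cols[4,8) = 4x4
Op 6 cut(1, 0): punch at orig (21,4); cuts so far [(21, 4), (21, 6)]; region rows[20,24) x cols[4,8) = 4x4
Op 7 cut(3, 0): punch at orig (23,4); cuts so far [(21, 4), (21, 6), (23, 4)]; region rows[20,24) x cols[4,8) = 4x4
Unfold 1 (reflect across v@4): 6 holes -> [(21, 1), (21, 3), (21, 4), (21, 6), (23, 3), (23, 4)]
Unfold 2 (reflect across h@20): 12 holes -> [(16, 3), (16, 4), (18, 1), (18, 3), (18, 4), (18, 6), (21, 1), (21, 3), (21, 4), (21, 6), (23, 3), (23, 4)]
Unfold 3 (reflect across h@24): 24 holes -> [(16, 3), (16, 4), (18, 1), (18, 3), (18, 4), (18, 6), (21, 1), (21, 3), (21, 4), (21, 6), (23, 3), (23, 4), (24, 3), (24, 4), (26, 1), (26, 3), (26, 4), (26, 6), (29, 1), (29, 3), (29, 4), (29, 6), (31, 3), (31, 4)]
Unfold 4 (reflect across h@16): 48 holes -> [(0, 3), (0, 4), (2, 1), (2, 3), (2, 4), (2, 6), (5, 1), (5, 3), (5, 4), (5, 6), (7, 3), (7, 4), (8, 3), (8, 4), (10, 1), (10, 3), (10, 4), (10, 6), (13, 1), (13, 3), (13, 4), (13, 6), (15, 3), (15, 4), (16, 3), (16, 4), (18, 1), (18, 3), (18, 4), (18, 6), (21, 1), (21, 3), (21, 4), (21, 6), (23, 3), (23, 4), (24, 3), (24, 4), (26, 1), (26, 3), (26, 4), (26, 6), (29, 1), (29, 3), (29, 4), (29, 6), (31, 3), (31, 4)]
Holes: [(0, 3), (0, 4), (2, 1), (2, 3), (2, 4), (2, 6), (5, 1), (5, 3), (5, 4), (5, 6), (7, 3), (7, 4), (8, 3), (8, 4), (10, 1), (10, 3), (10, 4), (10, 6), (13, 1), (13, 3), (13, 4), (13, 6), (15, 3), (15, 4), (16, 3), (16, 4), (18, 1), (18, 3), (18, 4), (18, 6), (21, 1), (21, 3), (21, 4), (21, 6), (23, 3), (23, 4), (24, 3), (24, 4), (26, 1), (26, 3), (26, 4), (26, 6), (29, 1), (29, 3), (29, 4), (29, 6), (31, 3), (31, 4)]

Answer: yes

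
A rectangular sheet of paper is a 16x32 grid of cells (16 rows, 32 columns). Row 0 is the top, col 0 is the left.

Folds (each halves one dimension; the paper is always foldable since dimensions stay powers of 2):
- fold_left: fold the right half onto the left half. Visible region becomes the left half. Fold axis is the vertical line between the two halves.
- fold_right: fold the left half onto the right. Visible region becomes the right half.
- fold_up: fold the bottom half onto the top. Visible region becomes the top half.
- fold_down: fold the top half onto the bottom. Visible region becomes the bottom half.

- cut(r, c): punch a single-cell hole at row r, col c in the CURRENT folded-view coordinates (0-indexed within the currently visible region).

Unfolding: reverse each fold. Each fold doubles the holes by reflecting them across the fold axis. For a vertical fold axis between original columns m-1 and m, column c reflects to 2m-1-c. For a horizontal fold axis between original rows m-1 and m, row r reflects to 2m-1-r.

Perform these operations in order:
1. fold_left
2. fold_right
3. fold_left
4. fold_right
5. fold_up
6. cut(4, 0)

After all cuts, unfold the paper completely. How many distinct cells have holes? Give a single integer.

Op 1 fold_left: fold axis v@16; visible region now rows[0,16) x cols[0,16) = 16x16
Op 2 fold_right: fold axis v@8; visible region now rows[0,16) x cols[8,16) = 16x8
Op 3 fold_left: fold axis v@12; visible region now rows[0,16) x cols[8,12) = 16x4
Op 4 fold_right: fold axis v@10; visible region now rows[0,16) x cols[10,12) = 16x2
Op 5 fold_up: fold axis h@8; visible region now rows[0,8) x cols[10,12) = 8x2
Op 6 cut(4, 0): punch at orig (4,10); cuts so far [(4, 10)]; region rows[0,8) x cols[10,12) = 8x2
Unfold 1 (reflect across h@8): 2 holes -> [(4, 10), (11, 10)]
Unfold 2 (reflect across v@10): 4 holes -> [(4, 9), (4, 10), (11, 9), (11, 10)]
Unfold 3 (reflect across v@12): 8 holes -> [(4, 9), (4, 10), (4, 13), (4, 14), (11, 9), (11, 10), (11, 13), (11, 14)]
Unfold 4 (reflect across v@8): 16 holes -> [(4, 1), (4, 2), (4, 5), (4, 6), (4, 9), (4, 10), (4, 13), (4, 14), (11, 1), (11, 2), (11, 5), (11, 6), (11, 9), (11, 10), (11, 13), (11, 14)]
Unfold 5 (reflect across v@16): 32 holes -> [(4, 1), (4, 2), (4, 5), (4, 6), (4, 9), (4, 10), (4, 13), (4, 14), (4, 17), (4, 18), (4, 21), (4, 22), (4, 25), (4, 26), (4, 29), (4, 30), (11, 1), (11, 2), (11, 5), (11, 6), (11, 9), (11, 10), (11, 13), (11, 14), (11, 17), (11, 18), (11, 21), (11, 22), (11, 25), (11, 26), (11, 29), (11, 30)]

Answer: 32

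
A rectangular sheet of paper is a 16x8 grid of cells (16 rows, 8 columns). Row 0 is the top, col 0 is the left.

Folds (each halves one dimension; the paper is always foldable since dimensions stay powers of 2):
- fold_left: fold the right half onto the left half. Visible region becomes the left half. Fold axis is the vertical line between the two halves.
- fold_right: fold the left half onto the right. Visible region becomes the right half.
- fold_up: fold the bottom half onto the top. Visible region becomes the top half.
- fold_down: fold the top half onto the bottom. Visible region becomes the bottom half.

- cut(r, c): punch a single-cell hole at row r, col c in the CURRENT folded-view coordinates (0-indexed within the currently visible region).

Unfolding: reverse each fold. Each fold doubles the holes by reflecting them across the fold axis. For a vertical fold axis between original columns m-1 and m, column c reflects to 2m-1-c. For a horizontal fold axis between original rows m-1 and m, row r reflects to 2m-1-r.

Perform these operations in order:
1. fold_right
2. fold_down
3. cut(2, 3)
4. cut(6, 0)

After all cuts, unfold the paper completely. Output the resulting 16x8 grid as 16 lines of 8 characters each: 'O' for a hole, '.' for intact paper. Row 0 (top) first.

Op 1 fold_right: fold axis v@4; visible region now rows[0,16) x cols[4,8) = 16x4
Op 2 fold_down: fold axis h@8; visible region now rows[8,16) x cols[4,8) = 8x4
Op 3 cut(2, 3): punch at orig (10,7); cuts so far [(10, 7)]; region rows[8,16) x cols[4,8) = 8x4
Op 4 cut(6, 0): punch at orig (14,4); cuts so far [(10, 7), (14, 4)]; region rows[8,16) x cols[4,8) = 8x4
Unfold 1 (reflect across h@8): 4 holes -> [(1, 4), (5, 7), (10, 7), (14, 4)]
Unfold 2 (reflect across v@4): 8 holes -> [(1, 3), (1, 4), (5, 0), (5, 7), (10, 0), (10, 7), (14, 3), (14, 4)]

Answer: ........
...OO...
........
........
........
O......O
........
........
........
........
O......O
........
........
........
...OO...
........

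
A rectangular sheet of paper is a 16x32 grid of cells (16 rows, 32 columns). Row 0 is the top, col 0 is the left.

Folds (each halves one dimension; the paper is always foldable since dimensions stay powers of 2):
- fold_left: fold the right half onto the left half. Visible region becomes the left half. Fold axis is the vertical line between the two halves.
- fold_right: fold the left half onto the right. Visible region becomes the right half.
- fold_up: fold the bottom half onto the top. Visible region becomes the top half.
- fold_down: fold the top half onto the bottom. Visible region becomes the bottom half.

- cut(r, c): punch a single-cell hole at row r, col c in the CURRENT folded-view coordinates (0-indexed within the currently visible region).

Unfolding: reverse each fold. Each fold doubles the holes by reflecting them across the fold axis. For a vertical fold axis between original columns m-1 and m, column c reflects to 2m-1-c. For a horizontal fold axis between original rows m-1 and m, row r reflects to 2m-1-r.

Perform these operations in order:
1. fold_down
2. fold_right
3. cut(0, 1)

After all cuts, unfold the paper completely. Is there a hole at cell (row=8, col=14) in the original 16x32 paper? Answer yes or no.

Answer: yes

Derivation:
Op 1 fold_down: fold axis h@8; visible region now rows[8,16) x cols[0,32) = 8x32
Op 2 fold_right: fold axis v@16; visible region now rows[8,16) x cols[16,32) = 8x16
Op 3 cut(0, 1): punch at orig (8,17); cuts so far [(8, 17)]; region rows[8,16) x cols[16,32) = 8x16
Unfold 1 (reflect across v@16): 2 holes -> [(8, 14), (8, 17)]
Unfold 2 (reflect across h@8): 4 holes -> [(7, 14), (7, 17), (8, 14), (8, 17)]
Holes: [(7, 14), (7, 17), (8, 14), (8, 17)]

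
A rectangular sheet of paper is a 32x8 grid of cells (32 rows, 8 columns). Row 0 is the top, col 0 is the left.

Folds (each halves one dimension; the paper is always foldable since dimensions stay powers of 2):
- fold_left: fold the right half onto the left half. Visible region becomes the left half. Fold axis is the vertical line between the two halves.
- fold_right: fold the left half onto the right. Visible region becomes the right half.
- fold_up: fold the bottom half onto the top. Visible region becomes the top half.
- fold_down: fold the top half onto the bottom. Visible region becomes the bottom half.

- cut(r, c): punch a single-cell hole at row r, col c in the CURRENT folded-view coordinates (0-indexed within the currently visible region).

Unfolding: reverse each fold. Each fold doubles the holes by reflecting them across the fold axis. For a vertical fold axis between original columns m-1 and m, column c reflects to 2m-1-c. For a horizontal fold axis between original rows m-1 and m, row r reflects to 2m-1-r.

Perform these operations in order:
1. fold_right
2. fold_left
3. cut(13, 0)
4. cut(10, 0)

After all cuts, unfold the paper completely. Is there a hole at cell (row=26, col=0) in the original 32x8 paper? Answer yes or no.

Answer: no

Derivation:
Op 1 fold_right: fold axis v@4; visible region now rows[0,32) x cols[4,8) = 32x4
Op 2 fold_left: fold axis v@6; visible region now rows[0,32) x cols[4,6) = 32x2
Op 3 cut(13, 0): punch at orig (13,4); cuts so far [(13, 4)]; region rows[0,32) x cols[4,6) = 32x2
Op 4 cut(10, 0): punch at orig (10,4); cuts so far [(10, 4), (13, 4)]; region rows[0,32) x cols[4,6) = 32x2
Unfold 1 (reflect across v@6): 4 holes -> [(10, 4), (10, 7), (13, 4), (13, 7)]
Unfold 2 (reflect across v@4): 8 holes -> [(10, 0), (10, 3), (10, 4), (10, 7), (13, 0), (13, 3), (13, 4), (13, 7)]
Holes: [(10, 0), (10, 3), (10, 4), (10, 7), (13, 0), (13, 3), (13, 4), (13, 7)]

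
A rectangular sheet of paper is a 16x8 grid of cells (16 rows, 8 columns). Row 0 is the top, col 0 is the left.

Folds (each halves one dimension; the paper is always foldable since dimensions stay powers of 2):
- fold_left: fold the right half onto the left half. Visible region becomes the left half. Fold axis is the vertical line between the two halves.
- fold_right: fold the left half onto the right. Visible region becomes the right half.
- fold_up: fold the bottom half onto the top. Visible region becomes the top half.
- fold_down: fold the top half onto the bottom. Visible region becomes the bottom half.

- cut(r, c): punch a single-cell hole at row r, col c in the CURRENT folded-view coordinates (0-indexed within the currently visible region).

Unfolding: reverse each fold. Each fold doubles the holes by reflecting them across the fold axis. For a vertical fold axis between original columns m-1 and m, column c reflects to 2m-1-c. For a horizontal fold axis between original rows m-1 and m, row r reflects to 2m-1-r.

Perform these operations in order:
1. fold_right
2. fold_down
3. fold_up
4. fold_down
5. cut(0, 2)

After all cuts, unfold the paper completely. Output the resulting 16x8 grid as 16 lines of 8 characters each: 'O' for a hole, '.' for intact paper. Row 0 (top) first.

Answer: ........
.O....O.
.O....O.
........
........
.O....O.
.O....O.
........
........
.O....O.
.O....O.
........
........
.O....O.
.O....O.
........

Derivation:
Op 1 fold_right: fold axis v@4; visible region now rows[0,16) x cols[4,8) = 16x4
Op 2 fold_down: fold axis h@8; visible region now rows[8,16) x cols[4,8) = 8x4
Op 3 fold_up: fold axis h@12; visible region now rows[8,12) x cols[4,8) = 4x4
Op 4 fold_down: fold axis h@10; visible region now rows[10,12) x cols[4,8) = 2x4
Op 5 cut(0, 2): punch at orig (10,6); cuts so far [(10, 6)]; region rows[10,12) x cols[4,8) = 2x4
Unfold 1 (reflect across h@10): 2 holes -> [(9, 6), (10, 6)]
Unfold 2 (reflect across h@12): 4 holes -> [(9, 6), (10, 6), (13, 6), (14, 6)]
Unfold 3 (reflect across h@8): 8 holes -> [(1, 6), (2, 6), (5, 6), (6, 6), (9, 6), (10, 6), (13, 6), (14, 6)]
Unfold 4 (reflect across v@4): 16 holes -> [(1, 1), (1, 6), (2, 1), (2, 6), (5, 1), (5, 6), (6, 1), (6, 6), (9, 1), (9, 6), (10, 1), (10, 6), (13, 1), (13, 6), (14, 1), (14, 6)]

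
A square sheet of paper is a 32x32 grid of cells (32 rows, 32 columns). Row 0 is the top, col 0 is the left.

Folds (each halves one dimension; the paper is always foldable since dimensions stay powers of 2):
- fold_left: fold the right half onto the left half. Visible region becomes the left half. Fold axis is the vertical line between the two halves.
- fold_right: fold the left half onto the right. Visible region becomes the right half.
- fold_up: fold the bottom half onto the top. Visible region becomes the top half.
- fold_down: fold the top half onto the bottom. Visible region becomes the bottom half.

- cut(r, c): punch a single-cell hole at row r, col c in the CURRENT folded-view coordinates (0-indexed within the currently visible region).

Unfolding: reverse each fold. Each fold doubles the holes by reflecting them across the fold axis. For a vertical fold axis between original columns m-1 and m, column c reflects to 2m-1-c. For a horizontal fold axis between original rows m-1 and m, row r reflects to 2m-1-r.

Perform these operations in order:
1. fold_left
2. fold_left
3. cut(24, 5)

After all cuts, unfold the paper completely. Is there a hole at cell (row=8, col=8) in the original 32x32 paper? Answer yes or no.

Answer: no

Derivation:
Op 1 fold_left: fold axis v@16; visible region now rows[0,32) x cols[0,16) = 32x16
Op 2 fold_left: fold axis v@8; visible region now rows[0,32) x cols[0,8) = 32x8
Op 3 cut(24, 5): punch at orig (24,5); cuts so far [(24, 5)]; region rows[0,32) x cols[0,8) = 32x8
Unfold 1 (reflect across v@8): 2 holes -> [(24, 5), (24, 10)]
Unfold 2 (reflect across v@16): 4 holes -> [(24, 5), (24, 10), (24, 21), (24, 26)]
Holes: [(24, 5), (24, 10), (24, 21), (24, 26)]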